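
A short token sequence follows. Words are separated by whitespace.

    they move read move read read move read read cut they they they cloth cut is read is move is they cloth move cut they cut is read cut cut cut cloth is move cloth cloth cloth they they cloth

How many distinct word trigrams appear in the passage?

40 tokens → 38 trigram windows in total.
Repeated trigrams (each contributes count−1 duplicates):
  cut is read: 2
  move read read: 2
  read move read: 2
  they they cloth: 2
4 duplicate windows → 38 − 4 = 34 distinct.

34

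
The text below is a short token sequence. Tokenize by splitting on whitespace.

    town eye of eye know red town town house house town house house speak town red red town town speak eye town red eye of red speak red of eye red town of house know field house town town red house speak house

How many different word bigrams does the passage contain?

43 tokens → 42 bigram windows in total.
Repeated bigrams (each contributes count−1 duplicates):
  red town: 3
  town red: 3
  town town: 3
  eye of: 2
  house house: 2
  house speak: 2
  house town: 2
  of eye: 2
  … (1 more repeated)
12 duplicate windows → 42 − 12 = 30 distinct.

30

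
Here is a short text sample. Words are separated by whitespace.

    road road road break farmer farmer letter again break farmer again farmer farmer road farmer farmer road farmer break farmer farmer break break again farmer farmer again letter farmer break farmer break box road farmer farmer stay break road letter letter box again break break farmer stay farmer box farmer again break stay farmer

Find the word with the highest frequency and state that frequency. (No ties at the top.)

"farmer", 20 times

Unigram frequencies (highest first):
  farmer: 20
  break: 11
  road: 7
  again: 6
  letter: 4
  box: 3
  … (1 more, each ≤ 3)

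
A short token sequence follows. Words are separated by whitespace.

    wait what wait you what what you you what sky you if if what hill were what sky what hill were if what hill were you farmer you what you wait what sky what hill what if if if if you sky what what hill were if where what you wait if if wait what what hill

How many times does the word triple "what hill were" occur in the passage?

Scanning the 55 overlapping trigram windows for "what hill were":
  position 14–16: what hill were
  position 19–21: what hill were
  position 23–25: what hill were
  position 44–46: what hill were

4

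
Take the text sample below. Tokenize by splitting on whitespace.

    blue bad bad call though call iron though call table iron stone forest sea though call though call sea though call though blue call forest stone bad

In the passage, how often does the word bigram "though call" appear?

5

Scanning the 26 overlapping bigram windows for "though call":
  position 5–6: though call
  position 8–9: though call
  position 15–16: though call
  position 17–18: though call
  position 20–21: though call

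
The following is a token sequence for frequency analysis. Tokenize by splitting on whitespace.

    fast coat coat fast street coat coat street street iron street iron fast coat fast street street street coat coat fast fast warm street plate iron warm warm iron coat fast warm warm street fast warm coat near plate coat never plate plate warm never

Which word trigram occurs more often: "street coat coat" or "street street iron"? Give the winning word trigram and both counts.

"street coat coat" (2 vs 1)

"street coat coat": 2 occurrences
"street street iron": 1 occurrence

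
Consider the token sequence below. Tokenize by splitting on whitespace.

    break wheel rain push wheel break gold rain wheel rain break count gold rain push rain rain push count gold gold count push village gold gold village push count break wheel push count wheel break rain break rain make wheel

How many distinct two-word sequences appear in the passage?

27

40 tokens → 39 bigram windows in total.
Repeated bigrams (each contributes count−1 duplicates):
  push count: 3
  rain push: 3
  break rain: 2
  break wheel: 2
  count gold: 2
  gold gold: 2
  gold rain: 2
  rain break: 2
  … (2 more repeated)
12 duplicate windows → 39 − 12 = 27 distinct.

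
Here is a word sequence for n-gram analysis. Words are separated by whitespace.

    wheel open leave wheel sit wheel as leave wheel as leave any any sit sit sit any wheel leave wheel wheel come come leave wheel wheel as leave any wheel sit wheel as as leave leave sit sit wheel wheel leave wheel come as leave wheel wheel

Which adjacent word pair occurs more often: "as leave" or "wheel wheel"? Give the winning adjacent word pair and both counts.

"as leave": 5 occurrences
"wheel wheel": 4 occurrences

"as leave" (5 vs 4)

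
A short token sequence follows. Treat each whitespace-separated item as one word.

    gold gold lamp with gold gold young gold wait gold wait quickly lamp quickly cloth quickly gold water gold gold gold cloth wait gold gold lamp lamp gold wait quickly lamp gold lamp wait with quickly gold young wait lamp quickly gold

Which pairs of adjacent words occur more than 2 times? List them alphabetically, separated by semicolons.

Bigram counts meeting the condition (more than 2 times):
  gold gold: 5
  gold lamp: 3
  gold wait: 3
  quickly gold: 3

gold gold; gold lamp; gold wait; quickly gold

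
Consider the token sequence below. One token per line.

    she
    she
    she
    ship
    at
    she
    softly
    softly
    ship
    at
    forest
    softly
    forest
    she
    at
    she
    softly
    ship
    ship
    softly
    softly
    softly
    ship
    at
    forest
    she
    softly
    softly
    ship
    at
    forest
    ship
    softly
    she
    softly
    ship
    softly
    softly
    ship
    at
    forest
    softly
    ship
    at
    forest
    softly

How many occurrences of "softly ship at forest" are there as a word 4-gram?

Scanning the 43 overlapping 4-gram windows for "softly ship at forest":
  position 8–11: softly ship at forest
  position 22–25: softly ship at forest
  position 28–31: softly ship at forest
  position 38–41: softly ship at forest
  position 42–45: softly ship at forest

5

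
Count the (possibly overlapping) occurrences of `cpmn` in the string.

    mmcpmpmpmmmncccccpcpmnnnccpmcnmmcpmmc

1

Sliding a length-4 window over the 37 characters (34 positions):
  position 19–22: cpmn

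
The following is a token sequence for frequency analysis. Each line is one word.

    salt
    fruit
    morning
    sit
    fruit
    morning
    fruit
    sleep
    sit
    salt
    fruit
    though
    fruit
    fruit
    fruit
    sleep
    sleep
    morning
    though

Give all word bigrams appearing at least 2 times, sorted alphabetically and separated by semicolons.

fruit fruit; fruit morning; fruit sleep; salt fruit

Bigram counts meeting the condition (at least 2 times):
  fruit fruit: 2
  fruit morning: 2
  fruit sleep: 2
  salt fruit: 2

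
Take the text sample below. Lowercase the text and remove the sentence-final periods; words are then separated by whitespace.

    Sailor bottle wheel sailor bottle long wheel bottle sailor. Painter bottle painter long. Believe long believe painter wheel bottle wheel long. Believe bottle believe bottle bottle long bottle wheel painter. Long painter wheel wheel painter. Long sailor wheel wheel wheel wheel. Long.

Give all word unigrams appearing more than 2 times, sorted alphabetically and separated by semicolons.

Unigram counts meeting the condition (more than 2 times):
  believe: 4
  bottle: 9
  long: 8
  painter: 6
  sailor: 4
  wheel: 11

believe; bottle; long; painter; sailor; wheel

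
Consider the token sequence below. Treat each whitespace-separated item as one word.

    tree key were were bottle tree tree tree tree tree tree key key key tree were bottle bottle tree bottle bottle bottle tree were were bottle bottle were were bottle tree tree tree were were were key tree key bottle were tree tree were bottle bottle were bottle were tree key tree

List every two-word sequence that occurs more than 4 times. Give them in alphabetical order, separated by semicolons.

bottle bottle; tree tree; were bottle; were were

Bigram counts meeting the condition (more than 4 times):
  bottle bottle: 5
  tree tree: 8
  were bottle: 6
  were were: 5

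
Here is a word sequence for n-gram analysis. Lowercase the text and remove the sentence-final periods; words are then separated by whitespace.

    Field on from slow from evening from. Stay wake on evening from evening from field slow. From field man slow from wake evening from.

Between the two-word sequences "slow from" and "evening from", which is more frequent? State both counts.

"evening from" (4 vs 3)

"slow from": 3 occurrences
"evening from": 4 occurrences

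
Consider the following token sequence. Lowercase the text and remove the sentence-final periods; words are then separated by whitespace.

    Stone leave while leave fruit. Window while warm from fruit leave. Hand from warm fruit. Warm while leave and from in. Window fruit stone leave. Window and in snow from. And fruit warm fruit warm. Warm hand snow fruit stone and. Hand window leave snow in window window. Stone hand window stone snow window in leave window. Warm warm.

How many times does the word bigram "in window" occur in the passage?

2

Scanning the 58 overlapping bigram windows for "in window":
  position 21–22: in window
  position 46–47: in window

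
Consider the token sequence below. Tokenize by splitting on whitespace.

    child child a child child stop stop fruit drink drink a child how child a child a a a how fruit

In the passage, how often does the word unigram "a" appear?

Scanning the 21 tokens for "a":
  position 3: a
  position 11: a
  position 15: a
  position 17: a
  position 18: a
  position 19: a

6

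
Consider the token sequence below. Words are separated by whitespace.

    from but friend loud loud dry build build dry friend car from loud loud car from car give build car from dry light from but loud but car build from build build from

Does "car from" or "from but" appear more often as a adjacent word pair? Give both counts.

"car from" (3 vs 2)

"car from": 3 occurrences
"from but": 2 occurrences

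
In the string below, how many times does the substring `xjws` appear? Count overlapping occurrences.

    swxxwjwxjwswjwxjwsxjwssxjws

4

Sliding a length-4 window over the 27 characters (24 positions):
  position 8–11: xjws
  position 15–18: xjws
  position 19–22: xjws
  position 24–27: xjws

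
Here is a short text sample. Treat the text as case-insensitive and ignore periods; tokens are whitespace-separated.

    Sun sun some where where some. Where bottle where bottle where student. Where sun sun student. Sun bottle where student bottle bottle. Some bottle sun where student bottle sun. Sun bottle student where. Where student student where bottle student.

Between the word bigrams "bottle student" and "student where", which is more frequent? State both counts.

"bottle student": 2 occurrences
"student where": 3 occurrences

"student where" (3 vs 2)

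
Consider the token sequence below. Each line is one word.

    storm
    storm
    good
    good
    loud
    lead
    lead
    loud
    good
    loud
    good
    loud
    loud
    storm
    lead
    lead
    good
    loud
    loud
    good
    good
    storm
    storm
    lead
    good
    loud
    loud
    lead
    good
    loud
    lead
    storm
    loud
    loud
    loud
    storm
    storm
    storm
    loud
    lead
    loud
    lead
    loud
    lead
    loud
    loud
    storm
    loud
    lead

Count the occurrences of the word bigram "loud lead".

7

Scanning the 48 overlapping bigram windows for "loud lead":
  position 5–6: loud lead
  position 27–28: loud lead
  position 30–31: loud lead
  position 39–40: loud lead
  position 41–42: loud lead
  position 43–44: loud lead
  position 48–49: loud lead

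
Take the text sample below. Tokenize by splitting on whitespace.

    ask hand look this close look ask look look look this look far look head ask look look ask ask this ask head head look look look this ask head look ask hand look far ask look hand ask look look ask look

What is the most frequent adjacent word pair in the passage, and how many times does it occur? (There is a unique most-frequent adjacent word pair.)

"look look", 6 times

Bigram frequencies (highest first):
  look look: 6
  ask look: 5
  look ask: 4
  look this: 3
  ask hand: 2
  hand look: 2
  … (16 more, each ≤ 2)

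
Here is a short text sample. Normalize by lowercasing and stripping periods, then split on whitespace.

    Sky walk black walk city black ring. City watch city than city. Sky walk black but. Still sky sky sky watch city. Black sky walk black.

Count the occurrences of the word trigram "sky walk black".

3

Scanning the 24 overlapping trigram windows for "sky walk black":
  position 1–3: sky walk black
  position 13–15: sky walk black
  position 24–26: sky walk black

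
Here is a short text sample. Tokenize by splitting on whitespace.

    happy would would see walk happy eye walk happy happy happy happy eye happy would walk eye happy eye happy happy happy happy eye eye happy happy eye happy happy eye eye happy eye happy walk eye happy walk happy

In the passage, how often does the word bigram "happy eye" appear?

7

Scanning the 39 overlapping bigram windows for "happy eye":
  position 6–7: happy eye
  position 12–13: happy eye
  position 18–19: happy eye
  position 23–24: happy eye
  position 27–28: happy eye
  position 30–31: happy eye
  position 33–34: happy eye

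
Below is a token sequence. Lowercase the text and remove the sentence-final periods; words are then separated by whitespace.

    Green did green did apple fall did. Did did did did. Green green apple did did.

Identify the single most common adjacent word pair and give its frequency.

"did did", 5 times

Bigram frequencies (highest first):
  did did: 5
  green did: 2
  did green: 2
  did apple: 1
  apple fall: 1
  fall did: 1
  … (3 more, each ≤ 1)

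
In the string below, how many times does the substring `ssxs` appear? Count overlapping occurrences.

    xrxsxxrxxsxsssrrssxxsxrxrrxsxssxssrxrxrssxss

Sliding a length-4 window over the 44 characters (41 positions):
  position 30–33: ssxs
  position 40–43: ssxs

2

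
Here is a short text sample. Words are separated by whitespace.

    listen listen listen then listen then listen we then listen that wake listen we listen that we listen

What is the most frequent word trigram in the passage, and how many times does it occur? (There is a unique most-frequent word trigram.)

Trigram frequencies (highest first):
  listen then listen: 2
  listen listen listen: 1
  listen listen then: 1
  then listen then: 1
  then listen we: 1
  listen we then: 1
  … (9 more, each ≤ 1)

"listen then listen", 2 times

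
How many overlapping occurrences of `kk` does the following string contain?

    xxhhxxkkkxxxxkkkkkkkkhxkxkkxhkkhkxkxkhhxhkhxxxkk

12

Sliding a length-2 window over the 48 characters (47 positions):
  position 7–8: kk
  position 8–9: kk
  position 14–15: kk
  position 15–16: kk
  position 16–17: kk
  position 17–18: kk
  position 18–19: kk
  position 19–20: kk
  position 20–21: kk
  position 26–27: kk
  … (2 more)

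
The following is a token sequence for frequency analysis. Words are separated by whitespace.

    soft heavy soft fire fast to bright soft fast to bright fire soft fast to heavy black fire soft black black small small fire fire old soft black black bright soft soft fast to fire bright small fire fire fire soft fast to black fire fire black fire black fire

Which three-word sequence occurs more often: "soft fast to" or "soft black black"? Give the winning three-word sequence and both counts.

"soft fast to": 4 occurrences
"soft black black": 2 occurrences

"soft fast to" (4 vs 2)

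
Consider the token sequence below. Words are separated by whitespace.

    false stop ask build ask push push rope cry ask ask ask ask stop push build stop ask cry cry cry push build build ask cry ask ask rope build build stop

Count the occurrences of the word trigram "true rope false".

Scanning the 30 overlapping trigram windows for "true rope false":
  (none found)

0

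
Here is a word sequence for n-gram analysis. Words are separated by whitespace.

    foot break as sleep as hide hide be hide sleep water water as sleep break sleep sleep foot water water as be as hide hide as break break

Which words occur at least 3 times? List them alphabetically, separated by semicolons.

Unigram counts meeting the condition (at least 3 times):
  as: 6
  break: 4
  hide: 5
  sleep: 5
  water: 4

as; break; hide; sleep; water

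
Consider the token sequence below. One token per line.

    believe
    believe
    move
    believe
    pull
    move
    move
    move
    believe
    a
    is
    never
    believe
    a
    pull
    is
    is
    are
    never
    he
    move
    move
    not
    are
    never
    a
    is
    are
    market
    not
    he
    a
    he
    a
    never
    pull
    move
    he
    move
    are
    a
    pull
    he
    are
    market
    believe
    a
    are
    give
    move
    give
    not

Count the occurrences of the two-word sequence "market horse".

Scanning the 51 overlapping bigram windows for "market horse":
  (none found)

0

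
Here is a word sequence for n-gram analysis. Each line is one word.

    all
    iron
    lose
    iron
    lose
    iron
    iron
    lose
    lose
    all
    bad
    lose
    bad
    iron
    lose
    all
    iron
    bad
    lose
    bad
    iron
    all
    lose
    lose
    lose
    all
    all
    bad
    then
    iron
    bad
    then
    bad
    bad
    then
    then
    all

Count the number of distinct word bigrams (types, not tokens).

20

37 tokens → 36 bigram windows in total.
Repeated bigrams (each contributes count−1 duplicates):
  iron lose: 4
  bad then: 3
  lose all: 3
  lose lose: 3
  all bad: 2
  all iron: 2
  bad iron: 2
  bad lose: 2
  … (3 more repeated)
16 duplicate windows → 36 − 16 = 20 distinct.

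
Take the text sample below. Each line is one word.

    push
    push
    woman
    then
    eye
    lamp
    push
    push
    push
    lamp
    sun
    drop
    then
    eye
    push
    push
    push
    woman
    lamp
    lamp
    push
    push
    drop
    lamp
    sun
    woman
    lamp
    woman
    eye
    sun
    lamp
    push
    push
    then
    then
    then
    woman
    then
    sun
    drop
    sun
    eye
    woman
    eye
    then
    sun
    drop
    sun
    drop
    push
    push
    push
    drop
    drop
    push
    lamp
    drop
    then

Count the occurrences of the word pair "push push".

9

Scanning the 57 overlapping bigram windows for "push push":
  position 1–2: push push
  position 7–8: push push
  position 8–9: push push
  position 15–16: push push
  position 16–17: push push
  position 21–22: push push
  position 32–33: push push
  position 50–51: push push
  position 51–52: push push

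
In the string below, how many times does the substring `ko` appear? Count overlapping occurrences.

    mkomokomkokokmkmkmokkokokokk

Sliding a length-2 window over the 28 characters (27 positions):
  position 2–3: ko
  position 6–7: ko
  position 9–10: ko
  position 11–12: ko
  position 21–22: ko
  position 23–24: ko
  position 25–26: ko

7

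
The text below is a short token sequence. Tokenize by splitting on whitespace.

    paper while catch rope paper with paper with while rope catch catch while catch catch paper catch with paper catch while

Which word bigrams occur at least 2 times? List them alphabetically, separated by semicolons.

Bigram counts meeting the condition (at least 2 times):
  catch catch: 2
  catch while: 2
  paper catch: 2
  paper with: 2
  while catch: 2
  with paper: 2

catch catch; catch while; paper catch; paper with; while catch; with paper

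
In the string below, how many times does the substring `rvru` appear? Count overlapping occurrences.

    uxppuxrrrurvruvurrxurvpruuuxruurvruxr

2

Sliding a length-4 window over the 37 characters (34 positions):
  position 11–14: rvru
  position 32–35: rvru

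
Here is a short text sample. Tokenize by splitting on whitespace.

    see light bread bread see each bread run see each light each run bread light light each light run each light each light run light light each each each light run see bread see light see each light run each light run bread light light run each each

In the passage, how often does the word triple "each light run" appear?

Scanning the 46 overlapping trigram windows for "each light run":
  position 17–19: each light run
  position 22–24: each light run
  position 29–31: each light run
  position 37–39: each light run
  position 40–42: each light run

5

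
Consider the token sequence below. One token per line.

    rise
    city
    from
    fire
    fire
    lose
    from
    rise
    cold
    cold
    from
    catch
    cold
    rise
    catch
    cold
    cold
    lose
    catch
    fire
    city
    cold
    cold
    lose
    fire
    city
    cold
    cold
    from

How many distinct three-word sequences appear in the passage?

23

29 tokens → 27 trigram windows in total.
Repeated trigrams (each contributes count−1 duplicates):
  city cold cold: 2
  cold cold from: 2
  cold cold lose: 2
  fire city cold: 2
4 duplicate windows → 27 − 4 = 23 distinct.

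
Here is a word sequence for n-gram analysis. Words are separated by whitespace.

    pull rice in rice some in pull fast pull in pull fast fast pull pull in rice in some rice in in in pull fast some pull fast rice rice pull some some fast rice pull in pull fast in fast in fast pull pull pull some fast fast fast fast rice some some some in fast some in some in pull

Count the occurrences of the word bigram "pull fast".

5

Scanning the 61 overlapping bigram windows for "pull fast":
  position 7–8: pull fast
  position 11–12: pull fast
  position 24–25: pull fast
  position 27–28: pull fast
  position 38–39: pull fast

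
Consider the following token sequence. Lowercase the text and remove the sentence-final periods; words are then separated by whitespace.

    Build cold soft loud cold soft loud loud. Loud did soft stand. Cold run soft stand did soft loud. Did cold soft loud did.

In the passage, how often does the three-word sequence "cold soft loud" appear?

3

Scanning the 22 overlapping trigram windows for "cold soft loud":
  position 2–4: cold soft loud
  position 5–7: cold soft loud
  position 21–23: cold soft loud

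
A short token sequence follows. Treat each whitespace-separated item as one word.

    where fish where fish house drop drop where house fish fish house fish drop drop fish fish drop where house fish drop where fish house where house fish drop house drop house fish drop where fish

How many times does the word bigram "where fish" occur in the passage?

Scanning the 35 overlapping bigram windows for "where fish":
  position 1–2: where fish
  position 3–4: where fish
  position 23–24: where fish
  position 35–36: where fish

4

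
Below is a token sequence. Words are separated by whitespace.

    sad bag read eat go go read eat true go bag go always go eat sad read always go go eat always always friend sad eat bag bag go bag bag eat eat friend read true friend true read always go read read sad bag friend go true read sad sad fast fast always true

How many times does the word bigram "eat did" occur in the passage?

0

Scanning the 54 overlapping bigram windows for "eat did":
  (none found)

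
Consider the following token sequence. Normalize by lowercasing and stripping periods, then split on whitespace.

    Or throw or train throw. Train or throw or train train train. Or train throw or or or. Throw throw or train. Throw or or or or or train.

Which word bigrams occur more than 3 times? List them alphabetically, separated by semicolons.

Bigram counts meeting the condition (more than 3 times):
  or or: 6
  or train: 5
  throw or: 5

or or; or train; throw or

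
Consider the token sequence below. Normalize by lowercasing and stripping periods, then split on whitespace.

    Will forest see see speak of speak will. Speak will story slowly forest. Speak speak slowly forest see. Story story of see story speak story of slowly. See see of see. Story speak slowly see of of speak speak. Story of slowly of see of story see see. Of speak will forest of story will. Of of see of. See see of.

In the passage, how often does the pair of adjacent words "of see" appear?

Scanning the 61 overlapping bigram windows for "of see":
  position 21–22: of see
  position 30–31: of see
  position 43–44: of see
  position 57–58: of see
  position 59–60: of see

5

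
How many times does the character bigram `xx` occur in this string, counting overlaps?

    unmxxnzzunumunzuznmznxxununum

2

Sliding a length-2 window over the 29 characters (28 positions):
  position 4–5: xx
  position 22–23: xx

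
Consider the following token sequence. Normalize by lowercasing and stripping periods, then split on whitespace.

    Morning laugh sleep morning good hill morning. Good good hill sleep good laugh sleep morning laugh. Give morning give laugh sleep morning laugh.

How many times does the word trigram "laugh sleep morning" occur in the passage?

Scanning the 21 overlapping trigram windows for "laugh sleep morning":
  position 2–4: laugh sleep morning
  position 13–15: laugh sleep morning
  position 20–22: laugh sleep morning

3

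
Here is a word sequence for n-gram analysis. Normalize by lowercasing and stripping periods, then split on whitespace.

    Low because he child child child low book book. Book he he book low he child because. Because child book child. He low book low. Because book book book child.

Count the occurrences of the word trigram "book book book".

2

Scanning the 28 overlapping trigram windows for "book book book":
  position 8–10: book book book
  position 27–29: book book book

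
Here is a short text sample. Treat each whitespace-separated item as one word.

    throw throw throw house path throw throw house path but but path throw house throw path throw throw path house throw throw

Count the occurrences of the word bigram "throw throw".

5

Scanning the 21 overlapping bigram windows for "throw throw":
  position 1–2: throw throw
  position 2–3: throw throw
  position 6–7: throw throw
  position 17–18: throw throw
  position 21–22: throw throw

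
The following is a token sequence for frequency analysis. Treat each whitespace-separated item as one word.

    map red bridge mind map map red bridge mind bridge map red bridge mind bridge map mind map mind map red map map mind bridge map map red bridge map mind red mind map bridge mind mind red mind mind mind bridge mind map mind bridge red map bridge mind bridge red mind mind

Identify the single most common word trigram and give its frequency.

Trigram frequencies (highest first):
  map red bridge: 4
  red bridge mind: 3
  bridge mind bridge: 3
  mind bridge map: 3
  bridge mind map: 2
  map map red: 2
  … (27 more, each ≤ 2)

"map red bridge", 4 times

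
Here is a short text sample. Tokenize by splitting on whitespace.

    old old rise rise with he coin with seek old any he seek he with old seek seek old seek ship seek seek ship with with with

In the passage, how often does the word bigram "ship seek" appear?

Scanning the 26 overlapping bigram windows for "ship seek":
  position 21–22: ship seek

1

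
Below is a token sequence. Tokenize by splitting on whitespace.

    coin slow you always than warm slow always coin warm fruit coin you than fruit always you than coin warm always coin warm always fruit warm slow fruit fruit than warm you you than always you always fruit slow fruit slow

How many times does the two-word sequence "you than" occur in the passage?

3

Scanning the 40 overlapping bigram windows for "you than":
  position 13–14: you than
  position 17–18: you than
  position 33–34: you than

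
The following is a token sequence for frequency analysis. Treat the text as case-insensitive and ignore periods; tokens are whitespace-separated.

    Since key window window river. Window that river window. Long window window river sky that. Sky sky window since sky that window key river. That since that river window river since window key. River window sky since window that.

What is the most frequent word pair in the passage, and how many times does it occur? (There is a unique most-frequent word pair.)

Bigram frequencies (highest first):
  river window: 4
  window river: 3
  window window: 2
  window that: 2
  that river: 2
  sky that: 2
  … (20 more, each ≤ 2)

"river window", 4 times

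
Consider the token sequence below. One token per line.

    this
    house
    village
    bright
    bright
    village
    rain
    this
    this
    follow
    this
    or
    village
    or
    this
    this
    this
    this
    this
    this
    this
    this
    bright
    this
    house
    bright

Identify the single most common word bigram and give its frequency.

"this this", 8 times

Bigram frequencies (highest first):
  this this: 8
  this house: 2
  house village: 1
  village bright: 1
  bright bright: 1
  bright village: 1
  … (11 more, each ≤ 1)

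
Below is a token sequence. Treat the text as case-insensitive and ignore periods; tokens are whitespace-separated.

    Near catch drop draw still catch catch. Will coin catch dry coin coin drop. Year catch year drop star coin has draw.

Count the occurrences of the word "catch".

5

Scanning the 22 tokens for "catch":
  position 2: catch
  position 6: catch
  position 7: catch
  position 10: catch
  position 16: catch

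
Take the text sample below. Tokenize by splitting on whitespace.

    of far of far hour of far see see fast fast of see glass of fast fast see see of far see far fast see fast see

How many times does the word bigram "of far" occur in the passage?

4

Scanning the 26 overlapping bigram windows for "of far":
  position 1–2: of far
  position 3–4: of far
  position 6–7: of far
  position 20–21: of far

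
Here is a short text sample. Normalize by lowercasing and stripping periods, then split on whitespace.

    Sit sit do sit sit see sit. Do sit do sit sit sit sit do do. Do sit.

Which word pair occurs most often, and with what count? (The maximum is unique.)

"sit sit", 5 times

Bigram frequencies (highest first):
  sit sit: 5
  sit do: 4
  do sit: 4
  do do: 2
  sit see: 1
  see sit: 1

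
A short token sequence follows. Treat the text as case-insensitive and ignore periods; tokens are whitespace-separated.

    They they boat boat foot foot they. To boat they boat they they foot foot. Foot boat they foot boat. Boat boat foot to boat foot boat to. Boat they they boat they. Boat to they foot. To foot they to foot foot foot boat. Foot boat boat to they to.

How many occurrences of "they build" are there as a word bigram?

Scanning the 50 overlapping bigram windows for "they build":
  (none found)

0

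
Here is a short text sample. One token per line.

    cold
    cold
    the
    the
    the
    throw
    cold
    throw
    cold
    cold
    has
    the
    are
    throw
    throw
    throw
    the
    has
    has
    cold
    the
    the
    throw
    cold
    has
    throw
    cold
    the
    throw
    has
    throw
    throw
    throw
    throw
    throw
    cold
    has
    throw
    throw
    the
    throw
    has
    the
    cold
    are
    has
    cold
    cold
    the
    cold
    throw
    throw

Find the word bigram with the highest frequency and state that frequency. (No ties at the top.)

Bigram frequencies (highest first):
  throw throw: 8
  throw cold: 5
  cold the: 4
  the throw: 4
  cold cold: 3
  the the: 3
  … (14 more, each ≤ 3)

"throw throw", 8 times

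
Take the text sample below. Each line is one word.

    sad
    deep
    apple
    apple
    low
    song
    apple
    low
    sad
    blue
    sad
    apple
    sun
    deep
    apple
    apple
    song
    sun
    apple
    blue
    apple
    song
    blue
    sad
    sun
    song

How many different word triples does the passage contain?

23

26 tokens → 24 trigram windows in total.
Repeated trigrams (each contributes count−1 duplicates):
  deep apple apple: 2
1 duplicate windows → 24 − 1 = 23 distinct.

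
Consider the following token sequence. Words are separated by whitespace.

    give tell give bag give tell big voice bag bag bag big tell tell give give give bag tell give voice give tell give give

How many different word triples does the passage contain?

21

25 tokens → 23 trigram windows in total.
Repeated trigrams (each contributes count−1 duplicates):
  give tell give: 2
  tell give give: 2
2 duplicate windows → 23 − 2 = 21 distinct.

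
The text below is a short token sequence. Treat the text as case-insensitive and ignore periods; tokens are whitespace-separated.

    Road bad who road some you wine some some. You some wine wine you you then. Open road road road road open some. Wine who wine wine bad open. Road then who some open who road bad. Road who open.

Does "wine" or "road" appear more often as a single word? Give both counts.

"road" (9 vs 6)

"wine": 6 occurrences
"road": 9 occurrences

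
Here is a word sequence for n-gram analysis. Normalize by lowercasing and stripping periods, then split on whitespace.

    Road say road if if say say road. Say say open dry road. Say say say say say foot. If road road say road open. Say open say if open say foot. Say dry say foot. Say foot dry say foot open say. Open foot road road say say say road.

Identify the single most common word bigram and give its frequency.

Bigram frequencies (highest first):
  say say: 8
  road say: 5
  say foot: 5
  say road: 4
  open say: 4
  say open: 3
  … (18 more, each ≤ 2)

"say say", 8 times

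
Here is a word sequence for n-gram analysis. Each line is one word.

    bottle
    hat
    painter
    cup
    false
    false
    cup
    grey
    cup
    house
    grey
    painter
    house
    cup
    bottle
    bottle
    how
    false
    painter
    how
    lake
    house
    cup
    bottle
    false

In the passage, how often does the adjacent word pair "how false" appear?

Scanning the 24 overlapping bigram windows for "how false":
  position 17–18: how false

1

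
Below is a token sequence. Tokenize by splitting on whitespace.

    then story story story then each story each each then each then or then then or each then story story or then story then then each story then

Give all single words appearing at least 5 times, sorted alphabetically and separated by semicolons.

each; story; then

Unigram counts meeting the condition (at least 5 times):
  each: 6
  story: 8
  then: 11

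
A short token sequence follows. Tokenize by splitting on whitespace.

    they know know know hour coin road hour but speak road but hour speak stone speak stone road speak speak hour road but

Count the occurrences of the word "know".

3

Scanning the 23 tokens for "know":
  position 2: know
  position 3: know
  position 4: know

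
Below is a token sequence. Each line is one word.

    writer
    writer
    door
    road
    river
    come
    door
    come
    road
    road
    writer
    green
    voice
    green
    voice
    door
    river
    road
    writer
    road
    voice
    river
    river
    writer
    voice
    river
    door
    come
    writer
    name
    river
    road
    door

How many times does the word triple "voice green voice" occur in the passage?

1

Scanning the 31 overlapping trigram windows for "voice green voice":
  position 13–15: voice green voice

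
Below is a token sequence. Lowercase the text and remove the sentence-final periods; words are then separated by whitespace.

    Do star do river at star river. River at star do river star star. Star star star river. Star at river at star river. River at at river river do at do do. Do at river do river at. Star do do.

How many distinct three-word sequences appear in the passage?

29

42 tokens → 40 trigram windows in total.
Repeated trigrams (each contributes count−1 duplicates):
  river at star: 4
  star star star: 3
  at star do: 2
  at star river: 2
  do river at: 2
  river river at: 2
  star do river: 2
  star river river: 2
11 duplicate windows → 40 − 11 = 29 distinct.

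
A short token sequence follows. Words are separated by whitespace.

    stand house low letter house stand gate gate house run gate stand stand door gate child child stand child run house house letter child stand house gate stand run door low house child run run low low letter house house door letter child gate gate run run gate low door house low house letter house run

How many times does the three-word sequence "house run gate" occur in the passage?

1

Scanning the 54 overlapping trigram windows for "house run gate":
  position 9–11: house run gate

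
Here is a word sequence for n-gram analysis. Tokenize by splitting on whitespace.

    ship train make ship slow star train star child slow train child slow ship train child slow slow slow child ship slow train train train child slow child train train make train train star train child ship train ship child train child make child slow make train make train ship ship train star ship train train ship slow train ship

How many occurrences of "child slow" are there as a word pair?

5

Scanning the 59 overlapping bigram windows for "child slow":
  position 9–10: child slow
  position 12–13: child slow
  position 16–17: child slow
  position 26–27: child slow
  position 44–45: child slow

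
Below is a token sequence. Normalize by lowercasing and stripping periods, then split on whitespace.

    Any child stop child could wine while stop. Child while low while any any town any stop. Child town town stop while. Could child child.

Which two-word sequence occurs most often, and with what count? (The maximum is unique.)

Bigram frequencies (highest first):
  stop child: 3
  any child: 1
  child stop: 1
  child could: 1
  could wine: 1
  wine while: 1
  … (16 more, each ≤ 1)

"stop child", 3 times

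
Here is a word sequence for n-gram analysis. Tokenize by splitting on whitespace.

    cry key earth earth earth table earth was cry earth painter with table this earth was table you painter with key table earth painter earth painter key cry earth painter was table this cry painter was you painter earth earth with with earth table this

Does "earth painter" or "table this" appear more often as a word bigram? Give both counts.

"earth painter" (4 vs 3)

"earth painter": 4 occurrences
"table this": 3 occurrences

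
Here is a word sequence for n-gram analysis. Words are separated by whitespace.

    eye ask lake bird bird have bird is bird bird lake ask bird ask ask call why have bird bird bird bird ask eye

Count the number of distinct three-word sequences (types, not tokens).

21

24 tokens → 22 trigram windows in total.
Repeated trigrams (each contributes count−1 duplicates):
  bird bird bird: 2
1 duplicate windows → 22 − 1 = 21 distinct.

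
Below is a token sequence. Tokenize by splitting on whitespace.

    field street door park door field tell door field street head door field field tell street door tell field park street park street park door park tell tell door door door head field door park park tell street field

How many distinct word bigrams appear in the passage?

24

39 tokens → 38 bigram windows in total.
Repeated bigrams (each contributes count−1 duplicates):
  door field: 3
  door park: 3
  door door: 2
  field street: 2
  field tell: 2
  park door: 2
  park street: 2
  park tell: 2
  … (4 more repeated)
14 duplicate windows → 38 − 14 = 24 distinct.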